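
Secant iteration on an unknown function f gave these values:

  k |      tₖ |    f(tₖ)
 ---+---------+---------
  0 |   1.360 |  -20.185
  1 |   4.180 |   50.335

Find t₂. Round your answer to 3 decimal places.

t₂ = 4.180 − 50.335·(4.180 − 1.360) / (50.335 − (-20.185))
   = 4.180 − (141.94470)/(70.52000) = 2.16717

2.167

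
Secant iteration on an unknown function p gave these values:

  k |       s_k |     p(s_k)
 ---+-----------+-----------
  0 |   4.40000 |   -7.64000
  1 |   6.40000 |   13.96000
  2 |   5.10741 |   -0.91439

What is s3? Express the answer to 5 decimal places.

5.18687

s3 = 5.10741 − (-0.91439)·(5.10741 − 6.40000) / (-0.91439 − 13.96000)
   = 5.10741 − (1.1819314)/(-14.8743900) = 5.1868708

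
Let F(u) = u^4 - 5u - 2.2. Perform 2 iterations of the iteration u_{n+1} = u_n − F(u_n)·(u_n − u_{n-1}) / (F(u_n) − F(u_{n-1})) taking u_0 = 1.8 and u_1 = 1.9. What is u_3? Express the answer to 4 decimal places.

F(1.8) = -0.702400, F(1.9) = 1.332100
u_2 = 1.900000 − 1.332100·(1.900000 − 1.800000) / (1.332100 − (-0.702400)) = 1.900000 − (0.133210)/(2.034500) = 1.834524
F(1.834524) = -0.046167
u_3 = 1.834524 − (-0.046167)·(1.834524 − 1.900000) / (-0.046167 − 1.332100) = 1.834524 − (0.003023)/(-1.378267) = 1.836718

1.8367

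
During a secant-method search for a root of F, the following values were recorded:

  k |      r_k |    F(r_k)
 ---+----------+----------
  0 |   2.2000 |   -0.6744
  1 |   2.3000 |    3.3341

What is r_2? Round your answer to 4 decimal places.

2.2168

r_2 = 2.3000 − 3.3341·(2.3000 − 2.2000) / (3.3341 − (-0.6744))
   = 2.3000 − (0.333410)/(4.008500) = 2.216824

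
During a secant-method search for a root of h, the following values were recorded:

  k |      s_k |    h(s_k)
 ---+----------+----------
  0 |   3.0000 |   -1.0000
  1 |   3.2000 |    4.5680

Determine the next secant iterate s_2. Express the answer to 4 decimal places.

s_2 = 3.2000 − 4.5680·(3.2000 − 3.0000) / (4.5680 − (-1.0000))
   = 3.2000 − (0.913600)/(5.568000) = 3.035920

3.0359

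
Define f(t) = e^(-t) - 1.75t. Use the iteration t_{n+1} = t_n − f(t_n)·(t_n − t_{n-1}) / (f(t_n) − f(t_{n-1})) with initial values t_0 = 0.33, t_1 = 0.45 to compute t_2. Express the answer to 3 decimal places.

f(0.33) = 0.14142, f(0.45) = -0.14987
t_2 = 0.45000 − (-0.14987)·(0.45000 − 0.33000) / (-0.14987 − 0.14142) = 0.45000 − (-0.01798)/(-0.29130) = 0.38826

0.388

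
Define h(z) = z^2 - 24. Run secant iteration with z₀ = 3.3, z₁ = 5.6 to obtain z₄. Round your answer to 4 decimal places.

h(3.3) = -13.110000, h(5.6) = 7.360000
z₂ = 5.600000 − 7.360000·(5.600000 − 3.300000) / (7.360000 − (-13.110000)) = 5.600000 − (16.928000)/(20.470000) = 4.773034
h(4.773034) = -1.218149
z₃ = 4.773034 − (-1.218149)·(4.773034 − 5.600000) / (-1.218149 − 7.360000) = 4.773034 − (1.007368)/(-8.578149) = 4.890468
h(4.890468) = -0.083323
z₄ = 4.890468 − (-0.083323)·(4.890468 − 4.773034) / (-0.083323 − (-1.218149)) = 4.890468 − (-0.009785)/(1.134826) = 4.899090

4.8991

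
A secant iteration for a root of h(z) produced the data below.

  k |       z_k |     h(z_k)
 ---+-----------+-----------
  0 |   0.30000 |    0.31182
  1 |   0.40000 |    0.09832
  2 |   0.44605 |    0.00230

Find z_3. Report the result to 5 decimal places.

0.44715

z_3 = 0.44605 − 0.00230·(0.44605 − 0.40000) / (0.00230 − 0.09832)
   = 0.44605 − (0.0001059)/(-0.0960200) = 0.4471531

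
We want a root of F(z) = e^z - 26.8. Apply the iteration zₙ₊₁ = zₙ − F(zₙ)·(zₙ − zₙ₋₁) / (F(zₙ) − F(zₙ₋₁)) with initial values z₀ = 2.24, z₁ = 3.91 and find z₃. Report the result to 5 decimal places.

F(2.24) = -17.4066687, F(3.91) = 23.0989520
z₂ = 3.9100000 − 23.0989520·(3.9100000 − 2.2400000) / (23.0989520 − (-17.4066687)) = 3.9100000 − (38.5752498)/(40.5056207) = 2.9576569
F(2.9576569) = -7.5471931
z₃ = 2.9576569 − (-7.5471931)·(2.9576569 − 3.9100000) / (-7.5471931 − 23.0989520) = 2.9576569 − (7.1875175)/(-30.6461450) = 3.1921894

3.19219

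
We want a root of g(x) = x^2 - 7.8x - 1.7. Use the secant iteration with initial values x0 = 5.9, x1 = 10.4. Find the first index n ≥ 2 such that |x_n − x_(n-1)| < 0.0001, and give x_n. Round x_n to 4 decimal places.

n = 7, x_n = 8.0122

g(5.9) = -12.910000, g(10.4) = 25.340000
x2 = 10.400000 − 25.340000·(4.500000)/(38.250000) = 7.418824;  |Δ| = 2.981176
g(7.418824) = -4.527881
x3 = 7.418824 − (-4.527881)·(-2.981176)/(-29.867881) = 7.870761;  |Δ| = 0.451937
g(7.870761) = -1.143058
x4 = 7.870761 − (-1.143058)·(0.451937)/(3.384823) = 8.023381;  |Δ| = 0.152620
g(8.023381) = 0.092267
x5 = 8.023381 − 0.092267·(0.152620)/(1.235325) = 8.011981;  |Δ| = 0.011399
g(8.011981) = -0.001610
x6 = 8.011981 − (-0.001610)·(-0.011399)/(-0.093877) = 8.012177;  |Δ| = 0.000195
g(8.012177) = -0.000002
x7 = 8.012177 − (-0.000002)·(0.000195)/(0.001608) = 8.012177;  |Δ| = 0.000000
|x7 − x6| = 0.000000 < 0.0001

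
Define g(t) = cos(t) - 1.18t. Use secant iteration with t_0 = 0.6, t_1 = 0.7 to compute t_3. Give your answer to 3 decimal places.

g(0.6) = 0.11734, g(0.7) = -0.06116
t_2 = 0.70000 − (-0.06116)·(0.70000 − 0.60000) / (-0.06116 − 0.11734) = 0.70000 − (-0.00612)/(-0.17849) = 0.66574
g(0.66574) = 0.00089
t_3 = 0.66574 − 0.00089·(0.66574 − 0.70000) / (0.00089 − (-0.06116)) = 0.66574 − (-0.00003)/(0.06205) = 0.66623

0.666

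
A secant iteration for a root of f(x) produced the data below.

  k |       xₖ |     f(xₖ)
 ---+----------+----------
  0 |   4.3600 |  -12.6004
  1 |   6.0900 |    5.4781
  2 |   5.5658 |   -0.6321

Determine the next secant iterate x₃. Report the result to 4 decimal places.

x₃ = 5.5658 − (-0.6321)·(5.5658 − 6.0900) / (-0.6321 − 5.4781)
   = 5.5658 − (0.331347)/(-6.110200) = 5.620028

5.6200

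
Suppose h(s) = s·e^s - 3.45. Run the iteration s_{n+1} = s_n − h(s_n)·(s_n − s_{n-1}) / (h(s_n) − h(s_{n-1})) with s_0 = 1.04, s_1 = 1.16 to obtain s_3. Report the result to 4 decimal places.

1.1226

h(1.04) = -0.507614, h(1.16) = 0.250323
s_2 = 1.160000 − 0.250323·(1.160000 − 1.040000) / (0.250323 − (-0.507614)) = 1.160000 − (0.030039)/(0.757937) = 1.120368
h(1.120368) = -0.014973
s_3 = 1.120368 − (-0.014973)·(1.120368 − 1.160000) / (-0.014973 − 0.250323) = 1.120368 − (0.000593)/(-0.265296) = 1.122605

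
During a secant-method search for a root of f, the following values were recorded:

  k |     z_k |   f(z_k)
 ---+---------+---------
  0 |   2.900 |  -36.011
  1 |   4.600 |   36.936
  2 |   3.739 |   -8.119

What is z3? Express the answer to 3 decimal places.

z3 = 3.739 − (-8.119)·(3.739 − 4.600) / (-8.119 − 36.936)
   = 3.739 − (6.99046)/(-45.05500) = 3.89415

3.894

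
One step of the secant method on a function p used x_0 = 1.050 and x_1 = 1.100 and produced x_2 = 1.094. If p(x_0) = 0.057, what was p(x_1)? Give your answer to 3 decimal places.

-0.008

The secant line through (1.050, 0.057) and (1.100, p(x_1)) crosses zero at x_2 = 1.094.
So (1.050, 0.057), (1.100, p(x_1)), (1.094, 0) are collinear:
p(x_1) = 0.057 · (1.100 − 1.094) / (1.050 − 1.094) = 0.057 · (0.00600)/(-0.04400) = -0.00777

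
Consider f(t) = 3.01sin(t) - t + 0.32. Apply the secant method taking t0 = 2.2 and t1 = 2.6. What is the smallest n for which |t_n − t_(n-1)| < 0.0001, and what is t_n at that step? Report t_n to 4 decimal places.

f(2.2) = 0.553574, f(2.6) = -0.728341
t2 = 2.600000 − (-0.728341)·(0.400000)/(-1.281915) = 2.372733;  |Δ| = 0.227267
f(2.372733) = 0.040167
t3 = 2.372733 − 0.040167·(-0.227267)/(0.768508) = 2.384612;  |Δ| = 0.011878
f(2.384612) = 0.002445
t4 = 2.384612 − 0.002445·(0.011878)/(-0.037722) = 2.385382;  |Δ| = 0.000770
f(2.385382) = -0.000010
t5 = 2.385382 − (-0.000010)·(0.000770)/(-0.002455) = 2.385379;  |Δ| = 0.000003
|t5 − t4| = 0.000003 < 0.0001

n = 5, t_n = 2.3854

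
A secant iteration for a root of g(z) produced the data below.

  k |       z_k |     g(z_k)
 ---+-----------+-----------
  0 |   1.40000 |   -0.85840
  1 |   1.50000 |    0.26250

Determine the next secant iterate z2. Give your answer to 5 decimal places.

z2 = 1.50000 − 0.26250·(1.50000 − 1.40000) / (0.26250 − (-0.85840))
   = 1.50000 − (0.0262500)/(1.1209000) = 1.4765813

1.47658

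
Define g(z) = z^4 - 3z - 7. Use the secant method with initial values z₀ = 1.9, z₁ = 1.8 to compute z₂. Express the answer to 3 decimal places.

1.885

g(1.9) = 0.33210, g(1.8) = -1.90240
z₂ = 1.80000 − (-1.90240)·(1.80000 − 1.90000) / (-1.90240 − 0.33210) = 1.80000 − (0.19024)/(-2.23450) = 1.88514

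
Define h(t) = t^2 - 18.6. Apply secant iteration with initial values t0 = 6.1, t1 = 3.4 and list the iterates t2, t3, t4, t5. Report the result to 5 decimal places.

h(6.1) = 18.6100000, h(3.4) = -7.0400000
t2 = 3.4000000 − (-7.0400000)·(3.4000000 − 6.1000000) / (-7.0400000 − 18.6100000) = 3.4000000 − (19.0080000)/(-25.6500000) = 4.1410526
h(4.1410526) = -1.4516831
t3 = 4.1410526 − (-1.4516831)·(4.1410526 − 3.4000000) / (-1.4516831 − (-7.0400000)) = 4.1410526 − (-1.0757736)/(5.5883169) = 4.3335567
h(4.3335567) = 0.1797134
t4 = 4.3335567 − 0.1797134·(4.3335567 − 4.1410526) / (0.1797134 − (-1.4516831)) = 4.3335567 − (0.0345956)/(1.6313965) = 4.3123506
h(4.3123506) = -0.0036326
t5 = 4.3123506 − (-0.0036326)·(4.3123506 − 4.3335567) / (-0.0036326 − 0.1797134) = 4.3123506 − (0.0000770)/(-0.1833460) = 4.3127707

4.14105, 4.33356, 4.31235, 4.31277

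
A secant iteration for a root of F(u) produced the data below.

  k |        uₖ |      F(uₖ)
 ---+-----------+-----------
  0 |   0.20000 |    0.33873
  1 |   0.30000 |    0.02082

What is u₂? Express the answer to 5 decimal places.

0.30655

u₂ = 0.30000 − 0.02082·(0.30000 − 0.20000) / (0.02082 − 0.33873)
   = 0.30000 − (0.0020820)/(-0.3179100) = 0.3065490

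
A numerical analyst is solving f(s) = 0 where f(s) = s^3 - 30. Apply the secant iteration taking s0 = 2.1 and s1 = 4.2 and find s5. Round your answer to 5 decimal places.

3.10684

f(2.1) = -20.7390000, f(4.2) = 44.0880000
s2 = 4.2000000 − 44.0880000·(4.2000000 − 2.1000000) / (44.0880000 − (-20.7390000)) = 4.2000000 − (92.5848000)/(64.8270000) = 2.7718173
f(2.7718173) = -8.7042077
s3 = 2.7718173 − (-8.7042077)·(2.7718173 − 4.2000000) / (-8.7042077 − 44.0880000) = 2.7718173 − (12.4311989)/(-52.7922077) = 3.0072914
f(3.0072914) = -2.8026527
s4 = 3.0072914 − (-2.8026527)·(3.0072914 − 2.7718173) / (-2.8026527 − (-8.7042077)) = 3.0072914 − (-0.6599522)/(5.9015550) = 3.1191183
f(3.1191183) = 0.3455855
s5 = 3.1191183 − 0.3455855·(3.1191183 − 3.0072914) / (0.3455855 − (-2.8026527)) = 3.1191183 − (0.0386457)/(3.1482382) = 3.1068429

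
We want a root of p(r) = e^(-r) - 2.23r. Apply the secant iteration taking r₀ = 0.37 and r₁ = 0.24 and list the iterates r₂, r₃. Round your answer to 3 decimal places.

0.325, 0.324

p(0.37) = -0.13437, p(0.24) = 0.25143
r₂ = 0.24000 − 0.25143·(0.24000 − 0.37000) / (0.25143 − (-0.13437)) = 0.24000 − (-0.03269)/(0.38579) = 0.32472
p(0.32472) = -0.00141
r₃ = 0.32472 − (-0.00141)·(0.32472 − 0.24000) / (-0.00141 − 0.25143) = 0.32472 − (-0.00012)/(-0.25283) = 0.32425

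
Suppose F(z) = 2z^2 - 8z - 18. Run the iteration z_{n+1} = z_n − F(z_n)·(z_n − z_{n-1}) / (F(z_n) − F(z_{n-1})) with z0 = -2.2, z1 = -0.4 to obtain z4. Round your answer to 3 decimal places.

F(-2.2) = 9.28000, F(-0.4) = -14.48000
z2 = -0.40000 − (-14.48000)·(-0.40000 − (-2.20000)) / (-14.48000 − 9.28000) = -0.40000 − (-26.06400)/(-23.76000) = -1.49697
F(-1.49697) = -1.54241
z3 = -1.49697 − (-1.54241)·(-1.49697 − (-0.40000)) / (-1.54241 − (-14.48000)) = -1.49697 − (1.69197)/(12.93759) = -1.62775
F(-1.62775) = 0.32113
z4 = -1.62775 − 0.32113·(-1.62775 − (-1.49697)) / (0.32113 − (-1.54241)) = -1.62775 − (-0.04200)/(1.86353) = -1.60521

-1.605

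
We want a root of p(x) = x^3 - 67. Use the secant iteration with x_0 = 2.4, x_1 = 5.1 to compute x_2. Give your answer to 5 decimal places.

3.60827

p(2.4) = -53.1760000, p(5.1) = 65.6510000
x_2 = 5.1000000 − 65.6510000·(5.1000000 − 2.4000000) / (65.6510000 − (-53.1760000)) = 5.1000000 − (177.2577000)/(118.8270000) = 3.6082708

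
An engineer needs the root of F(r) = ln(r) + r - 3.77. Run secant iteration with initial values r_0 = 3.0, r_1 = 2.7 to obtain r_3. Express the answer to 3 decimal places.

F(3.0) = 0.32861, F(2.7) = -0.07675
r_2 = 2.70000 − (-0.07675)·(2.70000 − 3.00000) / (-0.07675 − 0.32861) = 2.70000 − (0.02302)/(-0.40536) = 2.75680
F(2.75680) = 0.00087
r_3 = 2.75680 − 0.00087·(2.75680 − 2.70000) / (0.00087 − (-0.07675)) = 2.75680 − (0.00005)/(0.07762) = 2.75616

2.756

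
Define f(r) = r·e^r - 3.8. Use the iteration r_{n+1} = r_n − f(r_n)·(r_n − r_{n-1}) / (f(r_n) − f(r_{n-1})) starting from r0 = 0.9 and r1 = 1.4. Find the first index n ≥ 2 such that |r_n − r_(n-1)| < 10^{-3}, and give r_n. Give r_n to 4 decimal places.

f(0.9) = -1.586357, f(1.4) = 1.877280
r2 = 1.400000 − 1.877280·(0.500000)/(3.463637) = 1.129002;  |Δ| = 0.270998
f(1.129002) = -0.308486
r3 = 1.129002 − (-0.308486)·(-0.270998)/(-2.185766) = 1.167249;  |Δ| = 0.038247
f(1.167249) = -0.049466
r4 = 1.167249 − (-0.049466)·(0.038247)/(0.259020) = 1.174553;  |Δ| = 0.007304
f(1.174553) = 0.001670
r5 = 1.174553 − 0.001670·(0.007304)/(0.051136) = 1.174314;  |Δ| = 0.000239
|r5 − r4| = 0.000239 < 10^{-3}

n = 5, r_n = 1.1743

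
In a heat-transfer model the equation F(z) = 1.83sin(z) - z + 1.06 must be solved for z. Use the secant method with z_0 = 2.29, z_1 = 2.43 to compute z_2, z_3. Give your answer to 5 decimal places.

F(2.29) = 0.1467650, F(2.43) = -0.1749354
z_2 = 2.4300000 − (-0.1749354)·(2.4300000 − 2.2900000) / (-0.1749354 − 0.1467650) = 2.4300000 − (-0.0244910)/(-0.3217004) = 2.3538703
F(2.3538703) = 0.0031392
z_3 = 2.3538703 − 0.0031392·(2.3538703 − 2.4300000) / (0.0031392 − (-0.1749354)) = 2.3538703 − (-0.0002390)/(0.1780746) = 2.3552123

2.35387, 2.35521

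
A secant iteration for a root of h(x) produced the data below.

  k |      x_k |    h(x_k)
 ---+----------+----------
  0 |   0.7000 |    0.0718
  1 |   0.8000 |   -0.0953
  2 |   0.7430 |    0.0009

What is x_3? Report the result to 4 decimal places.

0.7435

x_3 = 0.7430 − 0.0009·(0.7430 − 0.8000) / (0.0009 − (-0.0953))
   = 0.7430 − (-0.000051)/(0.096200) = 0.743533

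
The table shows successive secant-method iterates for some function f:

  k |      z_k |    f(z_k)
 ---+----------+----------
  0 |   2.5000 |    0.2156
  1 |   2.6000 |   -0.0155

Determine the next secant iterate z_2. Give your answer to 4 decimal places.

2.5933

z_2 = 2.6000 − (-0.0155)·(2.6000 − 2.5000) / (-0.0155 − 0.2156)
   = 2.6000 − (-0.001550)/(-0.231100) = 2.593293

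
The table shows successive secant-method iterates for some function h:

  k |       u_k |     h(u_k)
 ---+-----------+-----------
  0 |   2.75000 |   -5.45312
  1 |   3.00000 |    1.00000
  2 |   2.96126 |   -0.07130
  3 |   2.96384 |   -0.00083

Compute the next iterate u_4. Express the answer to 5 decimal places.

u_4 = 2.96384 − (-0.00083)·(2.96384 − 2.96126) / (-0.00083 − (-0.07130))
   = 2.96384 − (-0.0000021)/(0.0704700) = 2.9638704

2.96387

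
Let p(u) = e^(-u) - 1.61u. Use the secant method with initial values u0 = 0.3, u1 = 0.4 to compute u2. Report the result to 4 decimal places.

p(0.3) = 0.257818, p(0.4) = 0.026320
u2 = 0.400000 − 0.026320·(0.400000 − 0.300000) / (0.026320 − 0.257818) = 0.400000 − (0.002632)/(-0.231498) = 0.411369

0.4114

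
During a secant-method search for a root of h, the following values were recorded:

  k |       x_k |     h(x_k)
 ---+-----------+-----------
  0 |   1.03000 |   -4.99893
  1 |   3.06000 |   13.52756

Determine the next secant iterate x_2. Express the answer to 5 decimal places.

1.57775

x_2 = 3.06000 − 13.52756·(3.06000 − 1.03000) / (13.52756 − (-4.99893))
   = 3.06000 − (27.4609468)/(18.5264900) = 1.5777469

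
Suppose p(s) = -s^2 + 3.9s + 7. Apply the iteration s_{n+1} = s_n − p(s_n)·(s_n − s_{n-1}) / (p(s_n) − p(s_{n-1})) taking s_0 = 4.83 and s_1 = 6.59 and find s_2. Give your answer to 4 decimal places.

5.1635

p(4.83) = 2.508100, p(6.59) = -10.727100
s_2 = 6.590000 − (-10.727100)·(6.590000 − 4.830000) / (-10.727100 − 2.508100) = 6.590000 − (-18.879696)/(-13.235200) = 5.163524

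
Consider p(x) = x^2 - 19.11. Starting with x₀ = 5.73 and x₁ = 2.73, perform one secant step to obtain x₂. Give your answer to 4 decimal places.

p(5.73) = 13.722900, p(2.73) = -11.657100
x₂ = 2.730000 − (-11.657100)·(2.730000 − 5.730000) / (-11.657100 − 13.722900) = 2.730000 − (34.971300)/(-25.380000) = 4.107908

4.1079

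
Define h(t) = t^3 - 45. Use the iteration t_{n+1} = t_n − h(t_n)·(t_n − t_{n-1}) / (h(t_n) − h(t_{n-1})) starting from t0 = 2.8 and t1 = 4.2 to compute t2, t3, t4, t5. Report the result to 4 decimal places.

h(2.8) = -23.048000, h(4.2) = 29.088000
t2 = 4.200000 − 29.088000·(4.200000 − 2.800000) / (29.088000 − (-23.048000)) = 4.200000 − (40.723200)/(52.136000) = 3.418904
h(3.418904) = -5.036743
t3 = 3.418904 − (-5.036743)·(3.418904 − 4.200000) / (-5.036743 − 29.088000) = 3.418904 − (3.934178)/(-34.124743) = 3.534193
h(3.534193) = -0.856108
t4 = 3.534193 − (-0.856108)·(3.534193 − 3.418904) / (-0.856108 − (-5.036743)) = 3.534193 − (-0.098699)/(4.180635) = 3.557801
h(3.557801) = 0.034467
t5 = 3.557801 − 0.034467·(3.557801 − 3.534193) / (0.034467 − (-0.856108)) = 3.557801 − (0.000814)/(0.890575) = 3.556887

3.4189, 3.5342, 3.5578, 3.5569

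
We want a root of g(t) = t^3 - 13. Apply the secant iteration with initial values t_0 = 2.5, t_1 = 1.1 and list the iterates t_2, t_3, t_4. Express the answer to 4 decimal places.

2.2429, 2.4401, 2.3472

g(2.5) = 2.625000, g(1.1) = -11.669000
t_2 = 1.100000 − (-11.669000)·(1.100000 − 2.500000) / (-11.669000 − 2.625000) = 1.100000 − (16.336600)/(-14.294000) = 2.242899
g(2.242899) = -1.716880
t_3 = 2.242899 − (-1.716880)·(2.242899 − 1.100000) / (-1.716880 − (-11.669000)) = 2.242899 − (-1.962220)/(9.952120) = 2.440065
g(2.440065) = 1.527948
t_4 = 2.440065 − 1.527948·(2.440065 − 2.242899) / (1.527948 − (-1.716880)) = 2.440065 − (0.301259)/(3.244828) = 2.347222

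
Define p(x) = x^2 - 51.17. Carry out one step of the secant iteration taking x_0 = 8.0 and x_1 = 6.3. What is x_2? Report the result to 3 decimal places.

p(8.0) = 12.83000, p(6.3) = -11.48000
x_2 = 6.30000 − (-11.48000)·(6.30000 − 8.00000) / (-11.48000 − 12.83000) = 6.30000 − (19.51600)/(-24.31000) = 7.10280

7.103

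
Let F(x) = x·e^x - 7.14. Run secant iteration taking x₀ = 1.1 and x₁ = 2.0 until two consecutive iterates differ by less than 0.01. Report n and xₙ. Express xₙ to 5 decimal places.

n = 5, xₙ = 1.53621

F(1.1) = -3.8354174, F(2.0) = 7.6381122
x₂ = 2.0000000 − 7.6381122·(0.9000000)/(11.4735296) = 1.4008556;  |Δ| = 0.5991444
F(1.4008556) = -1.4543879
x₃ = 1.4008556 − (-1.4543879)·(-0.5991444)/(-9.0925001) = 1.4966915;  |Δ| = 0.0958359
F(1.4966915) = -0.4544493
x₄ = 1.4966915 − (-0.4544493)·(0.0958359)/(0.9999386) = 1.5402468;  |Δ| = 0.0435553
F(1.5402468) = 0.0463937
x₅ = 1.5402468 − 0.0463937·(0.0435553)/(0.5008430) = 1.5362122;  |Δ| = 0.0040346
|x₅ − x₄| = 0.0040346 < 0.01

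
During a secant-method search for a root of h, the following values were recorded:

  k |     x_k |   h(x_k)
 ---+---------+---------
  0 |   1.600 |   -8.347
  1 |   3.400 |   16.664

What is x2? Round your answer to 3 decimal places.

x2 = 3.400 − 16.664·(3.400 − 1.600) / (16.664 − (-8.347))
   = 3.400 − (29.99520)/(25.01100) = 2.20072

2.201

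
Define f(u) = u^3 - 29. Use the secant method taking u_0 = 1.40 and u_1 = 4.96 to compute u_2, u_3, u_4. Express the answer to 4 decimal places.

2.1836, 2.6460, 3.2429

f(1.40) = -26.256000, f(4.96) = 93.023936
u_2 = 4.960000 − 93.023936·(4.960000 − 1.400000) / (93.023936 − (-26.256000)) = 4.960000 − (331.165212)/(119.279936) = 2.183630
f(2.183630) = -18.587925
u_3 = 2.183630 − (-18.587925)·(2.183630 − 4.960000) / (-18.587925 − 93.023936) = 2.183630 − (51.606954)/(-111.611861) = 2.646009
f(2.646009) = -10.474330
u_4 = 2.646009 − (-10.474330)·(2.646009 − 2.183630) / (-10.474330 − (-18.587925)) = 2.646009 − (-4.843108)/(8.113596) = 3.242922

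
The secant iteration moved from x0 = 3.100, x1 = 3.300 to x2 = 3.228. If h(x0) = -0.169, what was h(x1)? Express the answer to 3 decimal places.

0.095

The secant line through (3.100, -0.169) and (3.300, h(x1)) crosses zero at x2 = 3.228.
So (3.100, -0.169), (3.300, h(x1)), (3.228, 0) are collinear:
h(x1) = -0.169 · (3.300 − 3.228) / (3.100 − 3.228) = -0.169 · (0.07200)/(-0.12800) = 0.09506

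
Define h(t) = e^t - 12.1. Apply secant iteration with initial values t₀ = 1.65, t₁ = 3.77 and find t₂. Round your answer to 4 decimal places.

h(1.65) = -6.893020, h(3.77) = 31.280065
t₂ = 3.770000 − 31.280065·(3.770000 − 1.650000) / (31.280065 − (-6.893020)) = 3.770000 − (66.313737)/(38.173085) = 2.032814

2.0328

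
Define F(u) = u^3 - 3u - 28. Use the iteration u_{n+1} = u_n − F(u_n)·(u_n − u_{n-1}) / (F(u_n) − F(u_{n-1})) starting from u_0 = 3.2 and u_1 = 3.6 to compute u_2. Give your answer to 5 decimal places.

F(3.2) = -4.8320000, F(3.6) = 7.8560000
u_2 = 3.6000000 − 7.8560000·(3.6000000 − 3.2000000) / (7.8560000 − (-4.8320000)) = 3.6000000 − (3.1424000)/(12.6880000) = 3.3523329

3.35233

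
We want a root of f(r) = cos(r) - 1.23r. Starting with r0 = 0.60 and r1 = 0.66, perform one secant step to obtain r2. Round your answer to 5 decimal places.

f(0.60) = 0.0873356, f(0.66) = -0.0218078
r2 = 0.6600000 − (-0.0218078)·(0.6600000 − 0.6000000) / (-0.0218078 − 0.0873356) = 0.6600000 − (-0.0013085)/(-0.1091434) = 0.6480115

0.64801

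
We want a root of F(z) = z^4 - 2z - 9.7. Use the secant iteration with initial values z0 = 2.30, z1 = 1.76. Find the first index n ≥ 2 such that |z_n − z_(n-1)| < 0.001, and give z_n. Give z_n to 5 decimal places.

F(2.30) = 13.6841000, F(1.76) = -3.6248742
z2 = 1.7600000 − (-3.6248742)·(-0.5400000)/(-17.3089742) = 1.8730877;  |Δ| = 0.1130877
F(1.8730877) = -1.1369011
z3 = 1.8730877 − (-1.1369011)·(0.1130877)/(2.4879731) = 1.9247641;  |Δ| = 0.0516764
F(1.9247641) = 0.1753991
z4 = 1.9247641 − 0.1753991·(0.0516764)/(1.3123003) = 1.9178572;  |Δ| = 0.0069070
F(1.9178572) = -0.0067349
z5 = 1.9178572 − (-0.0067349)·(-0.0069070)/(-0.1821341) = 1.9181126;  |Δ| = 0.0002554
|z5 − z4| = 0.0002554 < 0.001

n = 5, z_n = 1.91811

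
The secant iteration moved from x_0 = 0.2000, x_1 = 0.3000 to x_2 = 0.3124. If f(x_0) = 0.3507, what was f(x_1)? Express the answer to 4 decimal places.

0.0387

The secant line through (0.2000, 0.3507) and (0.3000, f(x_1)) crosses zero at x_2 = 0.3124.
So (0.2000, 0.3507), (0.3000, f(x_1)), (0.3124, 0) are collinear:
f(x_1) = 0.3507 · (0.3000 − 0.3124) / (0.2000 − 0.3124) = 0.3507 · (-0.012400)/(-0.112400) = 0.038689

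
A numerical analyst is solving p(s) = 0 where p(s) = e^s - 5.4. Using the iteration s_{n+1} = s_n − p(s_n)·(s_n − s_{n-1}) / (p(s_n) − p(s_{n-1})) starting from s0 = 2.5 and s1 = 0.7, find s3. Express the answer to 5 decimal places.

p(2.5) = 6.7824940, p(0.7) = -3.3862473
s2 = 0.7000000 − (-3.3862473)·(0.7000000 − 2.5000000) / (-3.3862473 − 6.7824940) = 0.7000000 − (6.0952451)/(-10.1687413) = 1.2994100
p(1.2994100) = -1.7328676
s3 = 1.2994100 − (-1.7328676)·(1.2994100 − 0.7000000) / (-1.7328676 − (-3.3862473)) = 1.2994100 − (-1.0386982)/(1.6533797) = 1.9276372

1.92764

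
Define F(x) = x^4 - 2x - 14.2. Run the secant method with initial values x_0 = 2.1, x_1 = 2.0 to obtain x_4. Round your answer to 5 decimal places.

F(2.1) = 1.0481000, F(2.0) = -2.2000000
x_2 = 2.0000000 − (-2.2000000)·(2.0000000 − 2.1000000) / (-2.2000000 − 1.0481000) = 2.0000000 − (0.2200000)/(-3.2481000) = 2.0677319
F(2.0677319) = -0.0554333
x_3 = 2.0677319 − (-0.0554333)·(2.0677319 − 2.0000000) / (-0.0554333 − (-2.2000000)) = 2.0677319 − (-0.0037546)/(2.1445667) = 2.0694827
F(2.0694827) = 0.0030548
x_4 = 2.0694827 − 0.0030548·(2.0694827 − 2.0677319) / (0.0030548 − (-0.0554333)) = 2.0694827 − (0.0000053)/(0.0584881) = 2.0693912

2.06939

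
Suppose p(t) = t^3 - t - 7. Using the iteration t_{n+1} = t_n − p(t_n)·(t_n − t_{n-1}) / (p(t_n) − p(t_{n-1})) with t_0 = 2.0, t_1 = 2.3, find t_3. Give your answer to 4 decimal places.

p(2.0) = -1.000000, p(2.3) = 2.867000
t_2 = 2.300000 − 2.867000·(2.300000 − 2.000000) / (2.867000 − (-1.000000)) = 2.300000 − (0.860100)/(3.867000) = 2.077580
p(2.077580) = -0.110047
t_3 = 2.077580 − (-0.110047)·(2.077580 − 2.300000) / (-0.110047 − 2.867000) = 2.077580 − (0.024477)/(-2.977047) = 2.085801

2.0858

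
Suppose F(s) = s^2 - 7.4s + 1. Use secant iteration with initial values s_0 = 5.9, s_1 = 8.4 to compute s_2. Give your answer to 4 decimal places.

F(5.9) = -7.850000, F(8.4) = 9.400000
s_2 = 8.400000 − 9.400000·(8.400000 − 5.900000) / (9.400000 − (-7.850000)) = 8.400000 − (23.500000)/(17.250000) = 7.037681

7.0377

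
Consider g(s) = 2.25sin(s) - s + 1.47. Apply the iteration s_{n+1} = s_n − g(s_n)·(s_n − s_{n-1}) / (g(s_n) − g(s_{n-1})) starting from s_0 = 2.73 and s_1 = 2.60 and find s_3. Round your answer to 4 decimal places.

g(2.73) = -0.359844, g(2.60) = 0.029878
s_2 = 2.600000 − 0.029878·(2.600000 − 2.730000) / (0.029878 − (-0.359844)) = 2.600000 − (-0.003884)/(0.389722) = 2.609966
g(2.609966) = 0.000639
s_3 = 2.609966 − 0.000639·(2.609966 − 2.600000) / (0.000639 − 0.029878) = 2.609966 − (0.000006)/(-0.029239) = 2.610184

2.6102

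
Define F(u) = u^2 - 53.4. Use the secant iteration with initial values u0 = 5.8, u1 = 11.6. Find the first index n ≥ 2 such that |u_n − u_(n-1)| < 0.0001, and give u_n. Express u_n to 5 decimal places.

F(5.8) = -19.7600000, F(11.6) = 81.1600000
u2 = 11.6000000 − 81.1600000·(5.8000000)/(100.9200000) = 6.9356322;  |Δ| = 4.6643678
F(6.9356322) = -5.2970062
u3 = 6.9356322 − (-5.2970062)·(-4.6643678)/(-86.4570062) = 7.2214064;  |Δ| = 0.2857742
F(7.2214064) = -1.2512893
u4 = 7.2214064 − (-1.2512893)·(0.2857742)/(4.0457170) = 7.3097928;  |Δ| = 0.0883864
F(7.3097928) = 0.0330707
u5 = 7.3097928 − 0.0330707·(0.0883864)/(1.2843600) = 7.3075170;  |Δ| = 0.0022758
F(7.3075170) = -0.0001960
u6 = 7.3075170 − (-0.0001960)·(-0.0022758)/(-0.0332667) = 7.3075304;  |Δ| = 0.0000134
|u6 − u5| = 0.0000134 < 0.0001

n = 6, u_n = 7.30753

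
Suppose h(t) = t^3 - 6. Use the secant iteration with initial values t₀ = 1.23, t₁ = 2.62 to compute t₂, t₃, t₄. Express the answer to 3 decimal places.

h(1.23) = -4.13913, h(2.62) = 11.98473
t₂ = 2.62000 − 11.98473·(2.62000 − 1.23000) / (11.98473 − (-4.13913)) = 2.62000 − (16.65877)/(16.12386) = 1.58682
h(1.58682) = -2.00435
t₃ = 1.58682 − (-2.00435)·(1.58682 − 2.62000) / (-2.00435 − 11.98473) = 1.58682 − (2.07085)/(-13.98908) = 1.73486
h(1.73486) = -0.77854
t₄ = 1.73486 − (-0.77854)·(1.73486 − 1.58682) / (-0.77854 − (-2.00435)) = 1.73486 − (-0.11525)/(1.22581) = 1.82888

1.587, 1.735, 1.829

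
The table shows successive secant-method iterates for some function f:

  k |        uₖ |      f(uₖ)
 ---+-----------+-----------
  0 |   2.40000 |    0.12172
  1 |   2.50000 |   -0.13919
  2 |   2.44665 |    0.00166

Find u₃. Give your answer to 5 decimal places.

2.44728

u₃ = 2.44665 − 0.00166·(2.44665 − 2.50000) / (0.00166 − (-0.13919))
   = 2.44665 − (-0.0000886)/(0.1408500) = 2.4472788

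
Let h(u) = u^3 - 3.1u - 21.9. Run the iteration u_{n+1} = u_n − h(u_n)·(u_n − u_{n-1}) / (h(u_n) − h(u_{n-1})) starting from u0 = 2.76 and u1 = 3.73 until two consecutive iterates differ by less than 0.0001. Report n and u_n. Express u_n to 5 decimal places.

n = 6, u_n = 3.16526

h(2.76) = -9.4314240, h(3.73) = 18.4321170
u2 = 3.7300000 − 18.4321170·(0.9700000)/(27.8635410) = 3.0883316;  |Δ| = 0.6416684
h(3.0883316) = -2.0179631
u3 = 3.0883316 − (-2.0179631)·(-0.6416684)/(-20.4500801) = 3.1516499;  |Δ| = 0.0633182
h(3.1516499) = -0.3651019
u4 = 3.1516499 − (-0.3651019)·(0.0633182)/(1.6528612) = 3.1656363;  |Δ| = 0.0139864
h(3.1656363) = 0.0101695
u5 = 3.1656363 − 0.0101695·(0.0139864)/(0.3752714) = 3.1652573;  |Δ| = 0.0003790
h(3.1652573) = -0.0000489
u6 = 3.1652573 − (-0.0000489)·(-0.0003790)/(-0.0102184) = 3.1652591;  |Δ| = 0.0000018
|u6 − u5| = 0.0000018 < 0.0001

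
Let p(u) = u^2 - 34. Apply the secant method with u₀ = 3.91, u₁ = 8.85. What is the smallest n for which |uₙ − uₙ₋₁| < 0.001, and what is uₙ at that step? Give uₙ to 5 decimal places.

p(3.91) = -18.7119000, p(8.85) = 44.3225000
u₂ = 8.8500000 − 44.3225000·(4.9400000)/(63.0344000) = 5.3764498;  |Δ| = 3.4735502
p(5.3764498) = -5.0937871
u₃ = 5.3764498 − (-5.0937871)·(-3.4735502)/(-49.4162871) = 5.7345003;  |Δ| = 0.3580505
p(5.7345003) = -1.1155061
u₄ = 5.7345003 − (-1.1155061)·(0.3580505)/(3.9782809) = 5.8348973;  |Δ| = 0.1003970
p(5.8348973) = 0.0460268
u₅ = 5.8348973 − 0.0460268·(0.1003970)/(1.1615329) = 5.8309190;  |Δ| = 0.0039783
p(5.8309190) = -0.0003836
u₆ = 5.8309190 − (-0.0003836)·(-0.0039783)/(-0.0464103) = 5.8309519;  |Δ| = 0.0000329
|u₆ − u₅| = 0.0000329 < 0.001

n = 6, uₙ = 5.83095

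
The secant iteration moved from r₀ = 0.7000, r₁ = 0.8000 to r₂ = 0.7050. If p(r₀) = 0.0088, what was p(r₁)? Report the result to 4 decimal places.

-0.1672

The secant line through (0.7000, 0.0088) and (0.8000, p(r₁)) crosses zero at r₂ = 0.7050.
So (0.7000, 0.0088), (0.8000, p(r₁)), (0.7050, 0) are collinear:
p(r₁) = 0.0088 · (0.8000 − 0.7050) / (0.7000 − 0.7050) = 0.0088 · (0.095000)/(-0.005000) = -0.167200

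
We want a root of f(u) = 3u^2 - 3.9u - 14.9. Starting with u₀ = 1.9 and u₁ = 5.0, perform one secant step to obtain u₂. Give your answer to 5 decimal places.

2.58333

f(1.9) = -11.4800000, f(5.0) = 40.6000000
u₂ = 5.0000000 − 40.6000000·(5.0000000 − 1.9000000) / (40.6000000 − (-11.4800000)) = 5.0000000 − (125.8600000)/(52.0800000) = 2.5833333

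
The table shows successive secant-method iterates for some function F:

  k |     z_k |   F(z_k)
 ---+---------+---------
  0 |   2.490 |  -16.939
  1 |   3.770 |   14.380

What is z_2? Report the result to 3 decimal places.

3.182

z_2 = 3.770 − 14.380·(3.770 − 2.490) / (14.380 − (-16.939))
   = 3.770 − (18.40640)/(31.31900) = 3.18229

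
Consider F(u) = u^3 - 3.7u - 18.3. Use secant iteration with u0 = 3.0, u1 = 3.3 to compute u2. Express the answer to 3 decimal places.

F(3.0) = -2.40000, F(3.3) = 5.42700
u2 = 3.30000 − 5.42700·(3.30000 − 3.00000) / (5.42700 − (-2.40000)) = 3.30000 − (1.62810)/(7.82700) = 3.09199

3.092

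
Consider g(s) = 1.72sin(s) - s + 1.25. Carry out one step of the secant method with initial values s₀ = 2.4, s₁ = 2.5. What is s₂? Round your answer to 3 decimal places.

2.405

g(2.4) = 0.01180, g(2.5) = -0.22063
s₂ = 2.50000 − (-0.22063)·(2.50000 − 2.40000) / (-0.22063 − 0.01180) = 2.50000 − (-0.02206)/(-0.23242) = 2.40508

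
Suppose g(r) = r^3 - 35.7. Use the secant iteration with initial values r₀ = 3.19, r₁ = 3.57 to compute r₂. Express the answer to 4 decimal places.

3.2844

g(3.19) = -3.238241, g(3.57) = 9.799293
r₂ = 3.570000 − 9.799293·(3.570000 − 3.190000) / (9.799293 − (-3.238241)) = 3.570000 − (3.723731)/(13.037534) = 3.284384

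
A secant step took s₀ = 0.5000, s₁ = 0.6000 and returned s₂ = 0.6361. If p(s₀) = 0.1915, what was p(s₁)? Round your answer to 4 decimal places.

The secant line through (0.5000, 0.1915) and (0.6000, p(s₁)) crosses zero at s₂ = 0.6361.
So (0.5000, 0.1915), (0.6000, p(s₁)), (0.6361, 0) are collinear:
p(s₁) = 0.1915 · (0.6000 − 0.6361) / (0.5000 − 0.6361) = 0.1915 · (-0.036100)/(-0.136100) = 0.050795

0.0508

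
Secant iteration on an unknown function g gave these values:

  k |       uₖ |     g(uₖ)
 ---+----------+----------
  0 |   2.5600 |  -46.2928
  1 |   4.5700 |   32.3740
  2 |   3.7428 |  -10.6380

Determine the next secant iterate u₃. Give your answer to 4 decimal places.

u₃ = 3.7428 − (-10.6380)·(3.7428 − 4.5700) / (-10.6380 − 32.3740)
   = 3.7428 − (8.799754)/(-43.012000) = 3.947388

3.9474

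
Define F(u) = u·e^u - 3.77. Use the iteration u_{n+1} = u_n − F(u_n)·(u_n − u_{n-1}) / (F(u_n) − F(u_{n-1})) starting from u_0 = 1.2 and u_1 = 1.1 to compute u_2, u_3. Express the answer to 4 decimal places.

1.1685, 1.1701

F(1.2) = 0.214140, F(1.1) = -0.465417
u_2 = 1.100000 − (-0.465417)·(1.100000 − 1.200000) / (-0.465417 − 0.214140) = 1.100000 − (0.046542)/(-0.679558) = 1.168488
F(1.168488) = -0.010826
u_3 = 1.168488 − (-0.010826)·(1.168488 − 1.100000) / (-0.010826 − (-0.465417)) = 1.168488 − (-0.000741)/(0.454591) = 1.170119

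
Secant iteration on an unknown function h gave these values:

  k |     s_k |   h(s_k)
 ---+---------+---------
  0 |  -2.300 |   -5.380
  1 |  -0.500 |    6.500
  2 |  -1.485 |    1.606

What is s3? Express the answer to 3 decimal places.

s3 = -1.485 − 1.606·(-1.485 − (-0.500)) / (1.606 − 6.500)
   = -1.485 − (-1.58191)/(-4.89400) = -1.80823

-1.808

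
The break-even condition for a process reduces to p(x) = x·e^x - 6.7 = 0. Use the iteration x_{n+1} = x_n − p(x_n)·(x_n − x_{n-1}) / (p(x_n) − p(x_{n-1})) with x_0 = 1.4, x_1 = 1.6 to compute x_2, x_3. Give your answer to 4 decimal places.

1.4910, 1.4975

p(1.4) = -1.022720, p(1.6) = 1.224852
x_2 = 1.600000 − 1.224852·(1.600000 − 1.400000) / (1.224852 − (-1.022720)) = 1.600000 − (0.244970)/(2.247572) = 1.491007
p(1.491007) = -0.077598
x_3 = 1.491007 − (-0.077598)·(1.491007 − 1.600000) / (-0.077598 − 1.224852) = 1.491007 − (0.008458)/(-1.302450) = 1.497500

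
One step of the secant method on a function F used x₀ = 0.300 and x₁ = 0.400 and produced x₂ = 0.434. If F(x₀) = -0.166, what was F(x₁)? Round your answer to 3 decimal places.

The secant line through (0.300, -0.166) and (0.400, F(x₁)) crosses zero at x₂ = 0.434.
So (0.300, -0.166), (0.400, F(x₁)), (0.434, 0) are collinear:
F(x₁) = -0.166 · (0.400 − 0.434) / (0.300 − 0.434) = -0.166 · (-0.03400)/(-0.13400) = -0.04212

-0.042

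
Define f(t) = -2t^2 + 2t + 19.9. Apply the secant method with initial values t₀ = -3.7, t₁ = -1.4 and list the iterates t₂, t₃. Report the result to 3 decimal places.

f(-3.7) = -14.88000, f(-1.4) = 13.18000
t₂ = -1.40000 − 13.18000·(-1.40000 − (-3.70000)) / (13.18000 − (-14.88000)) = -1.40000 − (30.31400)/(28.06000) = -2.48033
f(-2.48033) = 2.63529
t₃ = -2.48033 − 2.63529·(-2.48033 − (-1.40000)) / (2.63529 − 13.18000) = -2.48033 − (-2.84698)/(-10.54471) = -2.75032

-2.480, -2.750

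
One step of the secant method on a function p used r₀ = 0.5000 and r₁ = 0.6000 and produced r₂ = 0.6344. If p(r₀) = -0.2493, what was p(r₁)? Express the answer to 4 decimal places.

The secant line through (0.5000, -0.2493) and (0.6000, p(r₁)) crosses zero at r₂ = 0.6344.
So (0.5000, -0.2493), (0.6000, p(r₁)), (0.6344, 0) are collinear:
p(r₁) = -0.2493 · (0.6000 − 0.6344) / (0.5000 − 0.6344) = -0.2493 · (-0.034400)/(-0.134400) = -0.063809

-0.0638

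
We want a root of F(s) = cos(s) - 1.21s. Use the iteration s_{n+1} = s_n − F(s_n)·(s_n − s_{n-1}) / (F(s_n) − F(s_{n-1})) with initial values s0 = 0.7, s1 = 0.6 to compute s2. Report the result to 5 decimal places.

F(0.7) = -0.0821578, F(0.6) = 0.0993356
s2 = 0.6000000 − 0.0993356·(0.6000000 − 0.7000000) / (0.0993356 − (-0.0821578)) = 0.6000000 − (-0.0099336)/(0.1814934) = 0.6547323

0.65473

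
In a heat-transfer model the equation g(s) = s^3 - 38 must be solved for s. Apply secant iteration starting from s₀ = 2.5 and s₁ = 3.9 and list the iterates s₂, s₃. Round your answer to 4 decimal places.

g(2.5) = -22.375000, g(3.9) = 21.319000
s₂ = 3.900000 − 21.319000·(3.900000 − 2.500000) / (21.319000 − (-22.375000)) = 3.900000 − (29.846600)/(43.694000) = 3.216918
g(3.216918) = -4.709537
s₃ = 3.216918 − (-4.709537)·(3.216918 − 3.900000) / (-4.709537 − 21.319000) = 3.216918 − (3.217002)/(-26.028537) = 3.340513

3.2169, 3.3405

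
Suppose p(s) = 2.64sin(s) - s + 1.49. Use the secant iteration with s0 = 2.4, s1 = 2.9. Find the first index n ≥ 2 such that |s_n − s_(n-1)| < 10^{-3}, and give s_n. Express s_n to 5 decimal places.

p(2.4) = 0.8732228, p(2.9) = -0.7783818
s2 = 2.9000000 − (-0.7783818)·(0.5000000)/(-1.6516046) = 2.6643559;  |Δ| = 0.2356441
p(2.6643559) = 0.0382659
s3 = 2.6643559 − 0.0382659·(-0.2356441)/(0.8166477) = 2.6753975;  |Δ| = 0.0110416
p(2.6753975) = 0.0012579
s4 = 2.6753975 − 0.0012579·(0.0110416)/(-0.0370080) = 2.6757728;  |Δ| = 0.0003753
|s4 − s3| = 0.0003753 < 10^{-3}

n = 4, s_n = 2.67577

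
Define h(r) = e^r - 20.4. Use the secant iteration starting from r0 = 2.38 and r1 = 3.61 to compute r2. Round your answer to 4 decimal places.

2.8311

h(2.38) = -9.595097, h(3.61) = 16.566053
r2 = 3.610000 − 16.566053·(3.610000 − 2.380000) / (16.566053 − (-9.595097)) = 3.610000 − (20.376245)/(26.161150) = 2.831126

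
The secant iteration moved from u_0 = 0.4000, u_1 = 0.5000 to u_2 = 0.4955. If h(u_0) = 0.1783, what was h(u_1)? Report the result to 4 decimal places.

-0.0084

The secant line through (0.4000, 0.1783) and (0.5000, h(u_1)) crosses zero at u_2 = 0.4955.
So (0.4000, 0.1783), (0.5000, h(u_1)), (0.4955, 0) are collinear:
h(u_1) = 0.1783 · (0.5000 − 0.4955) / (0.4000 − 0.4955) = 0.1783 · (0.004500)/(-0.095500) = -0.008402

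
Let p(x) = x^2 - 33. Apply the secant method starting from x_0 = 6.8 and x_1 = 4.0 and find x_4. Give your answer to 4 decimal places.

p(6.8) = 13.240000, p(4.0) = -17.000000
x_2 = 4.000000 − (-17.000000)·(4.000000 − 6.800000) / (-17.000000 − 13.240000) = 4.000000 − (47.600000)/(-30.240000) = 5.574074
p(5.574074) = -1.929698
x_3 = 5.574074 − (-1.929698)·(5.574074 − 4.000000) / (-1.929698 − (-17.000000)) = 5.574074 − (-3.037488)/(15.070302) = 5.775629
p(5.775629) = 0.357886
x_4 = 5.775629 − 0.357886·(5.775629 − 5.574074) / (0.357886 − (-1.929698)) = 5.775629 − (0.072134)/(2.287584) = 5.744096

5.7441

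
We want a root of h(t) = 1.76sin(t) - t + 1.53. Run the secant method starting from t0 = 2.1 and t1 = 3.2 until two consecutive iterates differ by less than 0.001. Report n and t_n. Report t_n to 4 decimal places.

h(2.1) = 0.949248, h(3.2) = -1.772738
t2 = 3.200000 − (-1.772738)·(1.100000)/(-2.721987) = 2.483607;  |Δ| = 0.716393
h(2.483607) = 0.122676
t3 = 2.483607 − 0.122676·(-0.716393)/(1.895414) = 2.529974;  |Δ| = 0.046367
h(2.529974) = 0.010607
t4 = 2.529974 − 0.010607·(0.046367)/(-0.112068) = 2.534362;  |Δ| = 0.004389
h(2.534362) = -0.000115
t5 = 2.534362 − (-0.000115)·(0.004389)/(-0.010722) = 2.534315;  |Δ| = 0.000047
|t5 − t4| = 0.000047 < 0.001

n = 5, t_n = 2.5343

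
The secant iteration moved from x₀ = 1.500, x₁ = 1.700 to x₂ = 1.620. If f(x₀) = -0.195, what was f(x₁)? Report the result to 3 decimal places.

The secant line through (1.500, -0.195) and (1.700, f(x₁)) crosses zero at x₂ = 1.620.
So (1.500, -0.195), (1.700, f(x₁)), (1.620, 0) are collinear:
f(x₁) = -0.195 · (1.700 − 1.620) / (1.500 − 1.620) = -0.195 · (0.08000)/(-0.12000) = 0.13000

0.130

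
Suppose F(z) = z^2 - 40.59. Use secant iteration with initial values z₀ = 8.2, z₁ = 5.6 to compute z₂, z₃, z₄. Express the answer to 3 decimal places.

6.269, 6.378, 6.371

F(8.2) = 26.65000, F(5.6) = -9.23000
z₂ = 5.60000 − (-9.23000)·(5.60000 − 8.20000) / (-9.23000 − 26.65000) = 5.60000 − (23.99800)/(-35.88000) = 6.26884
F(6.26884) = -1.29164
z₃ = 6.26884 − (-1.29164)·(6.26884 − 5.60000) / (-1.29164 − (-9.23000)) = 6.26884 − (-0.86390)/(7.93836) = 6.37767
F(6.37767) = 0.08463
z₄ = 6.37767 − 0.08463·(6.37767 − 6.26884) / (0.08463 − (-1.29164)) = 6.37767 − (0.00921)/(1.37627) = 6.37097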